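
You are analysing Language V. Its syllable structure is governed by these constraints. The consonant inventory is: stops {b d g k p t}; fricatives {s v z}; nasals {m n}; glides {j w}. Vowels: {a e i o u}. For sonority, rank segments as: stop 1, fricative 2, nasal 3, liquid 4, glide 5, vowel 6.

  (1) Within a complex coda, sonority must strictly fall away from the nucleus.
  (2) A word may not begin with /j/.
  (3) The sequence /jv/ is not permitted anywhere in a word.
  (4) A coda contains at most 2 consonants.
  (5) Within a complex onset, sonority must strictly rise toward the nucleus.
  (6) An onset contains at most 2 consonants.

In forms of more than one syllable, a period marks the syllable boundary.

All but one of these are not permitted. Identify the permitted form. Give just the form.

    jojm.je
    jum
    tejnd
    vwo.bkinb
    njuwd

njuwd

jojm.je — violates constraint 2: word begins with /j/ → not permitted
jum — violates constraint 2: word begins with /j/ → not permitted
tejnd — violates constraint 4: syllable 1 coda /jnd/ has 3 consonants (> 2) → not permitted
vwo.bkinb — violates constraint 5: syllable 2 onset /bk/: /b/ (stop, 1) → /k/ (stop, 1) does not rise → not permitted
njuwd — σ1 onset /nj/ (3→5 rises), coda /wd/ (5→1 falls) ok → permitted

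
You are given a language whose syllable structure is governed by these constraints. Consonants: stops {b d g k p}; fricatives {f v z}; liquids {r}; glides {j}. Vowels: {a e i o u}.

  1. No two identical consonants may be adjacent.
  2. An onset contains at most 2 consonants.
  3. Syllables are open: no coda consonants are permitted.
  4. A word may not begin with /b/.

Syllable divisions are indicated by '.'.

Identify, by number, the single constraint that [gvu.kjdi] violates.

2

[gvu.kjdi]: syllable 2 onset /kjd/ has 3 consonants (> 2).
This is a violation of constraint 2: "An onset contains at most 2 consonants."
The remaining constraints (1, 3, 4) are satisfied.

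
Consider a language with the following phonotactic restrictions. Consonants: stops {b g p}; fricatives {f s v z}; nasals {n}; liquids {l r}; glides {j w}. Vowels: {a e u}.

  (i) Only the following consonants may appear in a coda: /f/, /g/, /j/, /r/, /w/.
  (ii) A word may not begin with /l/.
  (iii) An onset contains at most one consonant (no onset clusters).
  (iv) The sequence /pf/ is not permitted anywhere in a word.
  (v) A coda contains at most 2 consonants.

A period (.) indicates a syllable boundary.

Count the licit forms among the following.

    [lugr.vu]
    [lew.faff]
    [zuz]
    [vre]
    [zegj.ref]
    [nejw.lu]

[lugr.vu] — violates constraint (ii): word begins with /l/ → illicit
[lew.faff] — violates constraint (ii): word begins with /l/ → illicit
[zuz] — violates constraint (i): syllable 1 coda contains /z/, which is not a licensed coda consonant → illicit
[vre] — violates constraint (iii): syllable 1 onset /vr/ has 2 consonants (> 1) → illicit
[zegj.ref] — σ1 onset /z/, coda /gj/ (2C) ok; σ2 onset /r/, coda /f/ ok → licit
[nejw.lu] — σ1 onset /n/, coda /jw/ (2C) ok; σ2 onset /l/, coda /∅/ ok → licit
Licit: [zegj.ref], [nejw.lu] → 2.

2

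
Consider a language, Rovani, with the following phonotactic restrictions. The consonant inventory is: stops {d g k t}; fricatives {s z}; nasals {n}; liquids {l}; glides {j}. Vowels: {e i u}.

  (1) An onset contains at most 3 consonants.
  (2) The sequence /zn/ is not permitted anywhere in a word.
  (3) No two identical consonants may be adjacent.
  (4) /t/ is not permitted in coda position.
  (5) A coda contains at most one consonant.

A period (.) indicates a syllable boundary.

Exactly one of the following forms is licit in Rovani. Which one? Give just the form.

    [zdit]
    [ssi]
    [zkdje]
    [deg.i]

[zdit] — violates constraint 4: syllable 1 coda contains /t/ → illicit
[ssi] — violates constraint 3: adjacent identical consonants /ss/ → illicit
[zkdje] — violates constraint 1: syllable 1 onset /zkdj/ has 4 consonants (> 3) → illicit
[deg.i] — σ1 onset /d/, coda /g/ ok; σ2 onset /∅/, coda /∅/ ok → licit

[deg.i]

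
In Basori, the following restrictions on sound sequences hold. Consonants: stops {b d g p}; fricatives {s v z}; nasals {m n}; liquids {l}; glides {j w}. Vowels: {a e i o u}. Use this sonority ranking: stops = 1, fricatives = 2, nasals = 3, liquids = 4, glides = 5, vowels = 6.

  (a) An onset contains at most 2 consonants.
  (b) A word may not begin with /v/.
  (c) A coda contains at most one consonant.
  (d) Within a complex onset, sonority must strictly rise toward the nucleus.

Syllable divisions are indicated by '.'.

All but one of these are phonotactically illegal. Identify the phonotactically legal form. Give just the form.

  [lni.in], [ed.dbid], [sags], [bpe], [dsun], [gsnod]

[lni.in] — violates constraint (d): syllable 1 onset /ln/: /l/ (liquid, 4) → /n/ (nasal, 3) does not rise → phonotactically illegal
[ed.dbid] — violates constraint (d): syllable 2 onset /db/: /d/ (stop, 1) → /b/ (stop, 1) does not rise → phonotactically illegal
[sags] — violates constraint (c): syllable 1 coda /gs/ has 2 consonants (> 1) → phonotactically illegal
[bpe] — violates constraint (d): syllable 1 onset /bp/: /b/ (stop, 1) → /p/ (stop, 1) does not rise → phonotactically illegal
[dsun] — σ1 onset /ds/ (1→2 rises), coda /n/ ok → phonotactically legal
[gsnod] — violates constraint (a): syllable 1 onset /gsn/ has 3 consonants (> 2) → phonotactically illegal

[dsun]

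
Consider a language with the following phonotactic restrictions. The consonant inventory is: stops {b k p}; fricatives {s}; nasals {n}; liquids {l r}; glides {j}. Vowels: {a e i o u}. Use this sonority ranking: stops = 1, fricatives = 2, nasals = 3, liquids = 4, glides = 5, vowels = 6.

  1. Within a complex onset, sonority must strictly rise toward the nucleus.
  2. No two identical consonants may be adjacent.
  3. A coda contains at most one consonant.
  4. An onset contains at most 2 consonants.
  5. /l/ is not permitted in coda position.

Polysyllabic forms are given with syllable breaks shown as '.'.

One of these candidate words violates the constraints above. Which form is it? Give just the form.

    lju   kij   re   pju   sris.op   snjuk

lju — σ1 onset /lj/ (4→5 rises), coda /∅/ ok → phonotactically legal
kij — σ1 onset /k/, coda /j/ ok → phonotactically legal
re — σ1 onset /r/, coda /∅/ ok → phonotactically legal
pju — σ1 onset /pj/ (1→5 rises), coda /∅/ ok → phonotactically legal
sris.op — σ1 onset /sr/ (2→4 rises), coda /s/ ok; σ2 onset /∅/, coda /p/ ok → phonotactically legal
snjuk — violates constraint 4: syllable 1 onset /snj/ has 3 consonants (> 2) → phonotactically illegal

snjuk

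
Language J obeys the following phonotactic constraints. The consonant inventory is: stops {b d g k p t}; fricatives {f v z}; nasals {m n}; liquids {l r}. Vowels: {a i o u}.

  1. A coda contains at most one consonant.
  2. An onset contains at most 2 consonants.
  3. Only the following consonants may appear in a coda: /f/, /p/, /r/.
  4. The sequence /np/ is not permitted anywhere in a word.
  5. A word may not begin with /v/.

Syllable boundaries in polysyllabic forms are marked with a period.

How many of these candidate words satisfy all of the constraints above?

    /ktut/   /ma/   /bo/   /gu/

/ktut/ — violates constraint 3: syllable 1 coda contains /t/, which is not a licensed coda consonant → phonotactically illegal
/ma/ — σ1 onset /m/, coda /∅/ ok → phonotactically legal
/bo/ — σ1 onset /b/, coda /∅/ ok → phonotactically legal
/gu/ — σ1 onset /g/, coda /∅/ ok → phonotactically legal
Phonotactically legal: /ma/, /bo/, /gu/ → 3.

3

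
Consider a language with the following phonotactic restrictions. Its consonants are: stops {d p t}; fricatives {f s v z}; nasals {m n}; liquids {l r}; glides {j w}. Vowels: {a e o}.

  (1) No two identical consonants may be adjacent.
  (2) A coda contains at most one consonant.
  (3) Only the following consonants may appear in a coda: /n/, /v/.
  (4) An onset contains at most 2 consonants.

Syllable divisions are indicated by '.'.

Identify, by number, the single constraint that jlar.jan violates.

jlar.jan: syllable 1 coda contains /r/, which is not a licensed coda consonant.
This is a violation of constraint 3: "Only the following consonants may appear in a coda: /n/, /v/."
The remaining constraints (1, 2, 4) are satisfied.

3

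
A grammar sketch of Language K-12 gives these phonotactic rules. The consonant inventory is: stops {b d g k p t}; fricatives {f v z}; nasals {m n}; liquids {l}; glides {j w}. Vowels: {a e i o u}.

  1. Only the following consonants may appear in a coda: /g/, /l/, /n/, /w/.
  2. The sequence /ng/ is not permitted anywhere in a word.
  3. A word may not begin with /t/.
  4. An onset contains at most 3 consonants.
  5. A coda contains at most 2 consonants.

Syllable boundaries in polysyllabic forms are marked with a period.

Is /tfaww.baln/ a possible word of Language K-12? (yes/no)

no

/tfaww.baln/ — violates constraint 3: word begins with /t/ → not permitted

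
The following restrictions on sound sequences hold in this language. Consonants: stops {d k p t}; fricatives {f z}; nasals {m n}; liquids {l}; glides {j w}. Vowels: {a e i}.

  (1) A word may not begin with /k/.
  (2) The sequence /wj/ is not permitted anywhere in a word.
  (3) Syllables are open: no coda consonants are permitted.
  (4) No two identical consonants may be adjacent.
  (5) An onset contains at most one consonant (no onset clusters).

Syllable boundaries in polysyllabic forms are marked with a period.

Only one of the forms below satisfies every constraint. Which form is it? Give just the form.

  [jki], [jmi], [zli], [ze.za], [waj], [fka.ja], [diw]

[jki] — violates constraint 5: syllable 1 onset /jk/ has 2 consonants (> 1) → phonotactically illegal
[jmi] — violates constraint 5: syllable 1 onset /jm/ has 2 consonants (> 1) → phonotactically illegal
[zli] — violates constraint 5: syllable 1 onset /zl/ has 2 consonants (> 1) → phonotactically illegal
[ze.za] — σ1 onset /z/, coda /∅/ ok; σ2 onset /z/, coda /∅/ ok → phonotactically legal
[waj] — violates constraint 3: syllable 1 coda /j/ has 1 consonant (> 0) → phonotactically illegal
[fka.ja] — violates constraint 5: syllable 1 onset /fk/ has 2 consonants (> 1) → phonotactically illegal
[diw] — violates constraint 3: syllable 1 coda /w/ has 1 consonant (> 0) → phonotactically illegal

[ze.za]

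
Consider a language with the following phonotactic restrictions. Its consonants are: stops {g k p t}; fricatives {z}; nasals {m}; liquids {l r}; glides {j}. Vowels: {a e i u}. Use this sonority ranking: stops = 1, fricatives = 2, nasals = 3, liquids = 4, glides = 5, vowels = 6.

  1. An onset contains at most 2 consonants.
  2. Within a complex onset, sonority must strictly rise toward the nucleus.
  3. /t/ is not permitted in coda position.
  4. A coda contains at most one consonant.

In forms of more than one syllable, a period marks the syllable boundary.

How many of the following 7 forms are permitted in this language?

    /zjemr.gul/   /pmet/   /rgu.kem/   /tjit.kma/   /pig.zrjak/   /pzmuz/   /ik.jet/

0

/zjemr.gul/ — violates constraint 4: syllable 1 coda /mr/ has 2 consonants (> 1) → not permitted
/pmet/ — violates constraint 3: syllable 1 coda contains /t/ → not permitted
/rgu.kem/ — violates constraint 2: syllable 1 onset /rg/: /r/ (liquid, 4) → /g/ (stop, 1) does not rise → not permitted
/tjit.kma/ — violates constraint 3: syllable 1 coda contains /t/ → not permitted
/pig.zrjak/ — violates constraint 1: syllable 2 onset /zrj/ has 3 consonants (> 2) → not permitted
/pzmuz/ — violates constraint 1: syllable 1 onset /pzm/ has 3 consonants (> 2) → not permitted
/ik.jet/ — violates constraint 3: syllable 2 coda contains /t/ → not permitted
No form is permitted → 0.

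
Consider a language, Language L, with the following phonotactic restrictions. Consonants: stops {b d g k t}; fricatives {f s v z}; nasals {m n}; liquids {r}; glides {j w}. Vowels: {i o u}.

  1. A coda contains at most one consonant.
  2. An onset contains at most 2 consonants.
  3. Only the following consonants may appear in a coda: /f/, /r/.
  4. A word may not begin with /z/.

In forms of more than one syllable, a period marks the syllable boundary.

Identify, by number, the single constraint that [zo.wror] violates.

[zo.wror]: word begins with /z/.
This is a violation of constraint 4: "A word may not begin with /z/."
The remaining constraints (1, 2, 3) are satisfied.

4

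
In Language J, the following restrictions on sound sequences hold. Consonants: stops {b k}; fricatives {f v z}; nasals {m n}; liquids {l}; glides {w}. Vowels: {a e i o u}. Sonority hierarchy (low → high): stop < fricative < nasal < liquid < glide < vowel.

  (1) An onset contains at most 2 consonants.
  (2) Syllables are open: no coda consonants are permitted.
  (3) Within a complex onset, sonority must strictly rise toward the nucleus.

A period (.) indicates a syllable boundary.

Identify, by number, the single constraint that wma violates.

3

wma: syllable 1 onset /wm/: /w/ (glide, 5) → /m/ (nasal, 3) does not rise.
This is a violation of constraint 3: "Within a complex onset, sonority must strictly rise toward the nucleus."
The remaining constraints (1, 2) are satisfied.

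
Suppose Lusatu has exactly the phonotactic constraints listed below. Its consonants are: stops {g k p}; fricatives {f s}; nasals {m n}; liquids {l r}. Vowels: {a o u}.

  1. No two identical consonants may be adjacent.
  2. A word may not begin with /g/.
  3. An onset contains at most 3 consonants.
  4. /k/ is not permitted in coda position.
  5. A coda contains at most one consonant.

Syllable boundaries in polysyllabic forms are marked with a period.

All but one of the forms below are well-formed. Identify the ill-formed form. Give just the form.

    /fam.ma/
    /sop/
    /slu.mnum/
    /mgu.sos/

/fam.ma/ — violates constraint 1: adjacent identical consonants /mm/ → ill-formed
/sop/ — σ1 onset /s/, coda /p/ ok → well-formed
/slu.mnum/ — σ1 onset /sl/ (2C), coda /∅/ ok; σ2 onset /mn/ (2C), coda /m/ ok → well-formed
/mgu.sos/ — σ1 onset /mg/ (2C), coda /∅/ ok; σ2 onset /s/, coda /s/ ok → well-formed

/fam.ma/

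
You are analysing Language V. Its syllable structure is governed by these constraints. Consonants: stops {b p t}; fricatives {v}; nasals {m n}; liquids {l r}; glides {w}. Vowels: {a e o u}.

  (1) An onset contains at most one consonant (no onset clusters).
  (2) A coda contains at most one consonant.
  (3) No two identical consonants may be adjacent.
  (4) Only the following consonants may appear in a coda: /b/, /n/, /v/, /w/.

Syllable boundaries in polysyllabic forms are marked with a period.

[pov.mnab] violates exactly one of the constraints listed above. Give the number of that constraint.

1

[pov.mnab]: syllable 2 onset /mn/ has 2 consonants (> 1).
This is a violation of constraint 1: "An onset contains at most one consonant (no onset clusters)."
The remaining constraints (2, 3, 4) are satisfied.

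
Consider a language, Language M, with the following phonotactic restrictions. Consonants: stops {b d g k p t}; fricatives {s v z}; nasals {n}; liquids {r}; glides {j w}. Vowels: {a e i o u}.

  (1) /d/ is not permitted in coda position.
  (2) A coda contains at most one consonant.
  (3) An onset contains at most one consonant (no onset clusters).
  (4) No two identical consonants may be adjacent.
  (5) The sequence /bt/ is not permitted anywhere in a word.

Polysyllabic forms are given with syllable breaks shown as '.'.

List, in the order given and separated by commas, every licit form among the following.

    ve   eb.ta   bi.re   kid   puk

ve, bi.re, puk

ve — σ1 onset /v/, coda /∅/ ok → licit
eb.ta — violates constraint 5: contains banned sequence /bt/ → illicit
bi.re — σ1 onset /b/, coda /∅/ ok; σ2 onset /r/, coda /∅/ ok → licit
kid — violates constraint 1: syllable 1 coda contains /d/ → illicit
puk — σ1 onset /p/, coda /k/ ok → licit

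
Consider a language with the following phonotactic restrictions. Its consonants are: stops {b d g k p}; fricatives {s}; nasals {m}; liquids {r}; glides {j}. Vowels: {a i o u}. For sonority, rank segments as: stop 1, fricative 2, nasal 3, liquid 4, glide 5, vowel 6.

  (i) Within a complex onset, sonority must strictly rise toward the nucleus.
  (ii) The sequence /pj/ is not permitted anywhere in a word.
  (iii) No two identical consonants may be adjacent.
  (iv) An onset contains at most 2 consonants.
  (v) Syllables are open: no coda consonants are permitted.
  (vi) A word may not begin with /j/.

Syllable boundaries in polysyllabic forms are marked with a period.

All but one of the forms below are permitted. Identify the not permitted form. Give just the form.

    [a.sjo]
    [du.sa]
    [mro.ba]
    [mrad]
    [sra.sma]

[mrad]

[a.sjo] — σ1 onset /∅/, coda /∅/ ok; σ2 onset /sj/ (2→5 rises), coda /∅/ ok → permitted
[du.sa] — σ1 onset /d/, coda /∅/ ok; σ2 onset /s/, coda /∅/ ok → permitted
[mro.ba] — σ1 onset /mr/ (3→4 rises), coda /∅/ ok; σ2 onset /b/, coda /∅/ ok → permitted
[mrad] — violates constraint (v): syllable 1 coda /d/ has 1 consonant (> 0) → not permitted
[sra.sma] — σ1 onset /sr/ (2→4 rises), coda /∅/ ok; σ2 onset /sm/ (2→3 rises), coda /∅/ ok → permitted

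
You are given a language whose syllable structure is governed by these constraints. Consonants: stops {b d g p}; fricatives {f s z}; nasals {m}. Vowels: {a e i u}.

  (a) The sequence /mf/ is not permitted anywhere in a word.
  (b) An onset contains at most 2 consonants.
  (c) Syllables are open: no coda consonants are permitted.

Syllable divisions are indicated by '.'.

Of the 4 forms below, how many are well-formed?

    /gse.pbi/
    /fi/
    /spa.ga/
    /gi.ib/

/gse.pbi/ — σ1 onset /gs/ (2C), coda /∅/ ok; σ2 onset /pb/ (2C), coda /∅/ ok → well-formed
/fi/ — σ1 onset /f/, coda /∅/ ok → well-formed
/spa.ga/ — σ1 onset /sp/ (2C), coda /∅/ ok; σ2 onset /g/, coda /∅/ ok → well-formed
/gi.ib/ — violates constraint (c): syllable 2 coda /b/ has 1 consonant (> 0) → ill-formed
Well-formed: /gse.pbi/, /fi/, /spa.ga/ → 3.

3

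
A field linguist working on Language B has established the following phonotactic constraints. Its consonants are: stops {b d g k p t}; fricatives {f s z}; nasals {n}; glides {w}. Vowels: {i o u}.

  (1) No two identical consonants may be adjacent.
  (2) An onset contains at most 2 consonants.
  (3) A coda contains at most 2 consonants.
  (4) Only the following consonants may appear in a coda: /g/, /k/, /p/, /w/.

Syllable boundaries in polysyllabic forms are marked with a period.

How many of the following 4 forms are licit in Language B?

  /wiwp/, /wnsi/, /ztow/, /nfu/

3

/wiwp/ — σ1 onset /w/, coda /wp/ (2C) ok → licit
/wnsi/ — violates constraint 2: syllable 1 onset /wns/ has 3 consonants (> 2) → illicit
/ztow/ — σ1 onset /zt/ (2C), coda /w/ ok → licit
/nfu/ — σ1 onset /nf/ (2C), coda /∅/ ok → licit
Licit: /wiwp/, /ztow/, /nfu/ → 3.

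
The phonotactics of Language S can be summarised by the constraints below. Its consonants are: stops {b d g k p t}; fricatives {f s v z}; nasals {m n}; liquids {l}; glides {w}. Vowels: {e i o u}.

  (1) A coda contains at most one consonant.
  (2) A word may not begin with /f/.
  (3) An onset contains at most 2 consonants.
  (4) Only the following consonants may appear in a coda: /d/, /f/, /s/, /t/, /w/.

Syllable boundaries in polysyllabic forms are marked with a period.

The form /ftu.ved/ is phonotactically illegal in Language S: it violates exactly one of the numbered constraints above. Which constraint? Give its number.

/ftu.ved/: word begins with /f/.
This is a violation of constraint 2: "A word may not begin with /f/."
The remaining constraints (1, 3, 4) are satisfied.

2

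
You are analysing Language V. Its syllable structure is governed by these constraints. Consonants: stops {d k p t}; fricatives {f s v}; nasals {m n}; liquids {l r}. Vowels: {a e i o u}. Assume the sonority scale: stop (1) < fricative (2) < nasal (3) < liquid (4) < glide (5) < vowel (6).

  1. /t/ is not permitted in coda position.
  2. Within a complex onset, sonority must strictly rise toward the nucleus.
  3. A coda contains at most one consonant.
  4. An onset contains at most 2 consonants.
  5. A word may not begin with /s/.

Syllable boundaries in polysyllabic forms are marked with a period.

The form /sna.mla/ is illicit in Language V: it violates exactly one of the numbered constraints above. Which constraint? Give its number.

5

/sna.mla/: word begins with /s/.
This is a violation of constraint 5: "A word may not begin with /s/."
The remaining constraints (1, 2, 3, 4) are satisfied.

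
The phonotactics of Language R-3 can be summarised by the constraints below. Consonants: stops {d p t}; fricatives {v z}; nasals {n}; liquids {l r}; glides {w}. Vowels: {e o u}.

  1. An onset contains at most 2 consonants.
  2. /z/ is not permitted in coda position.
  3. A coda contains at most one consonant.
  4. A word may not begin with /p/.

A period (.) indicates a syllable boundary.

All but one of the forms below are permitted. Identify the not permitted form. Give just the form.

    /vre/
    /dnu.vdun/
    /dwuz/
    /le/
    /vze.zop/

/dwuz/

/vre/ — σ1 onset /vr/ (2C), coda /∅/ ok → permitted
/dnu.vdun/ — σ1 onset /dn/ (2C), coda /∅/ ok; σ2 onset /vd/ (2C), coda /n/ ok → permitted
/dwuz/ — violates constraint 2: syllable 1 coda contains /z/ → not permitted
/le/ — σ1 onset /l/, coda /∅/ ok → permitted
/vze.zop/ — σ1 onset /vz/ (2C), coda /∅/ ok; σ2 onset /z/, coda /p/ ok → permitted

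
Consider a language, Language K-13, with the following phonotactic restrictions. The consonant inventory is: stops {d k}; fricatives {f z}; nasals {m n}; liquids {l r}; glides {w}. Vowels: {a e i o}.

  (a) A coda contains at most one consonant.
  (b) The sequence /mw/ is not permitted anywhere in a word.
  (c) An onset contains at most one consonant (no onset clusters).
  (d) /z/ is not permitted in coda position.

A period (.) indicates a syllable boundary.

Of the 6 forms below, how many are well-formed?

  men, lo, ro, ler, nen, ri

men — σ1 onset /m/, coda /n/ ok → well-formed
lo — σ1 onset /l/, coda /∅/ ok → well-formed
ro — σ1 onset /r/, coda /∅/ ok → well-formed
ler — σ1 onset /l/, coda /r/ ok → well-formed
nen — σ1 onset /n/, coda /n/ ok → well-formed
ri — σ1 onset /r/, coda /∅/ ok → well-formed
Well-formed: men, lo, ro, ler, nen, ri → 6.

6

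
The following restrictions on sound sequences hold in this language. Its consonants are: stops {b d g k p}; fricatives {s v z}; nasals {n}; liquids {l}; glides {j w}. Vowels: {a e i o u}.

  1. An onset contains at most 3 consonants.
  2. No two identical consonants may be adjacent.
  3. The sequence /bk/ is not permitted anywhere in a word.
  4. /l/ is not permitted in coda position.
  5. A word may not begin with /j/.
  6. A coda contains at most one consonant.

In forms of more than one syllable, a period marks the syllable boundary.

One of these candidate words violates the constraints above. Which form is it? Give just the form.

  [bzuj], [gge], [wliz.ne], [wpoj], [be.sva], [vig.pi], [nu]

[bzuj] — σ1 onset /bz/ (2C), coda /j/ ok → licit
[gge] — violates constraint 2: adjacent identical consonants /gg/ → illicit
[wliz.ne] — σ1 onset /wl/ (2C), coda /z/ ok; σ2 onset /n/, coda /∅/ ok → licit
[wpoj] — σ1 onset /wp/ (2C), coda /j/ ok → licit
[be.sva] — σ1 onset /b/, coda /∅/ ok; σ2 onset /sv/ (2C), coda /∅/ ok → licit
[vig.pi] — σ1 onset /v/, coda /g/ ok; σ2 onset /p/, coda /∅/ ok → licit
[nu] — σ1 onset /n/, coda /∅/ ok → licit

[gge]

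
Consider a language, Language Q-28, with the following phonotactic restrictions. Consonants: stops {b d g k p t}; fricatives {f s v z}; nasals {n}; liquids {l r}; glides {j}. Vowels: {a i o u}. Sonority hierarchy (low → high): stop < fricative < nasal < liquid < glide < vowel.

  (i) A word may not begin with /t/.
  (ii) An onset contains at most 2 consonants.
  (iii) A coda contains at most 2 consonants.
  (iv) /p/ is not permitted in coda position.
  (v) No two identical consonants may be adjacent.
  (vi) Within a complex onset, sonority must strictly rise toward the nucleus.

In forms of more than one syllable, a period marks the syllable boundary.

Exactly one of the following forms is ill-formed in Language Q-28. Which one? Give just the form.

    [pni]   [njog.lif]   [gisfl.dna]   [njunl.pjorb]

[gisfl.dna]

[pni] — σ1 onset /pn/ (1→3 rises), coda /∅/ ok → well-formed
[njog.lif] — σ1 onset /nj/ (3→5 rises), coda /g/ ok; σ2 onset /l/, coda /f/ ok → well-formed
[gisfl.dna] — violates constraint (iii): syllable 1 coda /sfl/ has 3 consonants (> 2) → ill-formed
[njunl.pjorb] — σ1 onset /nj/ (3→5 rises), coda /nl/ (2C) ok; σ2 onset /pj/ (1→5 rises), coda /rb/ (2C) ok → well-formed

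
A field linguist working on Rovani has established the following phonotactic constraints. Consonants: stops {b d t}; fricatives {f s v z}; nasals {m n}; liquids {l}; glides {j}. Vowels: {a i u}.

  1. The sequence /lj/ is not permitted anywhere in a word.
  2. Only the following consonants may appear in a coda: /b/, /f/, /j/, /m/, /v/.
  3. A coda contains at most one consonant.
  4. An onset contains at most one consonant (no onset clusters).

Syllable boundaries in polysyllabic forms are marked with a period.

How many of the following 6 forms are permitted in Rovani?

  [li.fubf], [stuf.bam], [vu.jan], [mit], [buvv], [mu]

1

[li.fubf] — violates constraint 3: syllable 2 coda /bf/ has 2 consonants (> 1) → not permitted
[stuf.bam] — violates constraint 4: syllable 1 onset /st/ has 2 consonants (> 1) → not permitted
[vu.jan] — violates constraint 2: syllable 2 coda contains /n/, which is not a licensed coda consonant → not permitted
[mit] — violates constraint 2: syllable 1 coda contains /t/, which is not a licensed coda consonant → not permitted
[buvv] — violates constraint 3: syllable 1 coda /vv/ has 2 consonants (> 1) → not permitted
[mu] — σ1 onset /m/, coda /∅/ ok → permitted
Permitted: [mu] → 1.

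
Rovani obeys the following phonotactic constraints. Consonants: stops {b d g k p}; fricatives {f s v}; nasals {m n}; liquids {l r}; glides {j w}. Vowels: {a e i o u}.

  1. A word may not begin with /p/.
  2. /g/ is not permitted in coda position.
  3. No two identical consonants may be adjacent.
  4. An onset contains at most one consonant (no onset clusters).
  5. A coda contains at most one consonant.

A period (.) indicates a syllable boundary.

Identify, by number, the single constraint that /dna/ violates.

/dna/: syllable 1 onset /dn/ has 2 consonants (> 1).
This is a violation of constraint 4: "An onset contains at most one consonant (no onset clusters)."
The remaining constraints (1, 2, 3, 5) are satisfied.

4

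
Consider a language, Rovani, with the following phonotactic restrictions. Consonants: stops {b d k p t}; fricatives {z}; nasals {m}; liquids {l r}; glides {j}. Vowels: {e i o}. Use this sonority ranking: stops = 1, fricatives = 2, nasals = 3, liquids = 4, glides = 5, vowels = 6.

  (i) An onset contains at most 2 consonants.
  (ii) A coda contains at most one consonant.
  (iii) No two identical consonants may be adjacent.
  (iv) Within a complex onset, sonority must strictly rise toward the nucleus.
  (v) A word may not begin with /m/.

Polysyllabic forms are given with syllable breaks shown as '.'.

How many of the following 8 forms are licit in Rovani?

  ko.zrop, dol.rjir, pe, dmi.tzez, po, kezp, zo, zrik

ko.zrop — σ1 onset /k/, coda /∅/ ok; σ2 onset /zr/ (2→4 rises), coda /p/ ok → licit
dol.rjir — σ1 onset /d/, coda /l/ ok; σ2 onset /rj/ (4→5 rises), coda /r/ ok → licit
pe — σ1 onset /p/, coda /∅/ ok → licit
dmi.tzez — σ1 onset /dm/ (1→3 rises), coda /∅/ ok; σ2 onset /tz/ (1→2 rises), coda /z/ ok → licit
po — σ1 onset /p/, coda /∅/ ok → licit
kezp — violates constraint (ii): syllable 1 coda /zp/ has 2 consonants (> 1) → illicit
zo — σ1 onset /z/, coda /∅/ ok → licit
zrik — σ1 onset /zr/ (2→4 rises), coda /k/ ok → licit
Licit: ko.zrop, dol.rjir, pe, dmi.tzez, po, zo, zrik → 7.

7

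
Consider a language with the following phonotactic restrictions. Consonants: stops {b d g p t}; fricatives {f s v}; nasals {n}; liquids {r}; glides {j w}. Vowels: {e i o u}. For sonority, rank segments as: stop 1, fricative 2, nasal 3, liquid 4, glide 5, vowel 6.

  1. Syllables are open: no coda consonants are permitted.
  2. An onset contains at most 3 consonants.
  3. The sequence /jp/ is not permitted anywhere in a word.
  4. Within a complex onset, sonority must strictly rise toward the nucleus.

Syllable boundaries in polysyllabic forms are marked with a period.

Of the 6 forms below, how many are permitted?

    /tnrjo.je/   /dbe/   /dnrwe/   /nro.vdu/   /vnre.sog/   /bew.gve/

0

/tnrjo.je/ — violates constraint 2: syllable 1 onset /tnrj/ has 4 consonants (> 3) → not permitted
/dbe/ — violates constraint 4: syllable 1 onset /db/: /d/ (stop, 1) → /b/ (stop, 1) does not rise → not permitted
/dnrwe/ — violates constraint 2: syllable 1 onset /dnrw/ has 4 consonants (> 3) → not permitted
/nro.vdu/ — violates constraint 4: syllable 2 onset /vd/: /v/ (fricative, 2) → /d/ (stop, 1) does not rise → not permitted
/vnre.sog/ — violates constraint 1: syllable 2 coda /g/ has 1 consonant (> 0) → not permitted
/bew.gve/ — violates constraint 1: syllable 1 coda /w/ has 1 consonant (> 0) → not permitted
No form is permitted → 0.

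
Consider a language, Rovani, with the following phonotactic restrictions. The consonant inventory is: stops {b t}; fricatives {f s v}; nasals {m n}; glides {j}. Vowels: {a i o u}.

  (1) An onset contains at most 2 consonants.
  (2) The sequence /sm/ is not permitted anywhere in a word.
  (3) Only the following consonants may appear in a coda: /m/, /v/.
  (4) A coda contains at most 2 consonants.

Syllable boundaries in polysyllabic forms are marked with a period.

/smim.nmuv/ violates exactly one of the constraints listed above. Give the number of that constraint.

2

/smim.nmuv/: contains banned sequence /sm/.
This is a violation of constraint 2: "The sequence /sm/ is not permitted anywhere in a word."
The remaining constraints (1, 3, 4) are satisfied.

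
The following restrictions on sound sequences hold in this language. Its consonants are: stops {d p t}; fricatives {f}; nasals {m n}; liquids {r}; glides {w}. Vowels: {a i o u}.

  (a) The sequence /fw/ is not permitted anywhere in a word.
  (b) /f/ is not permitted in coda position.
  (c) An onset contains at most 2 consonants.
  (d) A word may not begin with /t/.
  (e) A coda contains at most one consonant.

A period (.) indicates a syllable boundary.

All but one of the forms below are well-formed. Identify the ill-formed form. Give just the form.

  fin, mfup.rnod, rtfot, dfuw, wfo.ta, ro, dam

fin — σ1 onset /f/, coda /n/ ok → well-formed
mfup.rnod — σ1 onset /mf/ (2C), coda /p/ ok; σ2 onset /rn/ (2C), coda /d/ ok → well-formed
rtfot — violates constraint (c): syllable 1 onset /rtf/ has 3 consonants (> 2) → ill-formed
dfuw — σ1 onset /df/ (2C), coda /w/ ok → well-formed
wfo.ta — σ1 onset /wf/ (2C), coda /∅/ ok; σ2 onset /t/, coda /∅/ ok → well-formed
ro — σ1 onset /r/, coda /∅/ ok → well-formed
dam — σ1 onset /d/, coda /m/ ok → well-formed

rtfot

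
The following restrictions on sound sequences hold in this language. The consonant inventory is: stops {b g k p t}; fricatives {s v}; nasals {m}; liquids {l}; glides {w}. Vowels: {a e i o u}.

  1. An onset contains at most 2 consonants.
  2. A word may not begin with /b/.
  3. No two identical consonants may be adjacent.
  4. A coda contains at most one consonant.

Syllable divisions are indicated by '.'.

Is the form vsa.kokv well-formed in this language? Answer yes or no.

vsa.kokv — violates constraint 4: syllable 2 coda /kv/ has 2 consonants (> 1) → ill-formed

no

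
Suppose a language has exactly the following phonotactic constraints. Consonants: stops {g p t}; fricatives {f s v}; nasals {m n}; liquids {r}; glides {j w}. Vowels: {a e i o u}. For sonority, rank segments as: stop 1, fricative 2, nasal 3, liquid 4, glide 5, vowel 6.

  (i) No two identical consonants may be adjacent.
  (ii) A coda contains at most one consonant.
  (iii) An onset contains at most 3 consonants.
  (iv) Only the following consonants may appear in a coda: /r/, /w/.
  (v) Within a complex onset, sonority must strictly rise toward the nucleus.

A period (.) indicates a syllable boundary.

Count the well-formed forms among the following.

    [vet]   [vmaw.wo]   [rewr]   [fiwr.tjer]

[vet] — violates constraint (iv): syllable 1 coda contains /t/, which is not a licensed coda consonant → ill-formed
[vmaw.wo] — violates constraint (i): adjacent identical consonants /ww/ → ill-formed
[rewr] — violates constraint (ii): syllable 1 coda /wr/ has 2 consonants (> 1) → ill-formed
[fiwr.tjer] — violates constraint (ii): syllable 1 coda /wr/ has 2 consonants (> 1) → ill-formed
No form is well-formed → 0.

0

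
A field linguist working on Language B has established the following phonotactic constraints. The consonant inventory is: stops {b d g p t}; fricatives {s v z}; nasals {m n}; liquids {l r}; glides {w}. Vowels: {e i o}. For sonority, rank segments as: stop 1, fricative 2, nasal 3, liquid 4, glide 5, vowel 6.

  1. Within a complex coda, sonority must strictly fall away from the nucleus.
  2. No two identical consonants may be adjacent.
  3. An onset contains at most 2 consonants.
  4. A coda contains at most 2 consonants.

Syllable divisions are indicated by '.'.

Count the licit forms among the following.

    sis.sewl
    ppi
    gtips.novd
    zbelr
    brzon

0

sis.sewl — violates constraint 2: adjacent identical consonants /ss/ → illicit
ppi — violates constraint 2: adjacent identical consonants /pp/ → illicit
gtips.novd — violates constraint 1: syllable 1 coda /ps/: /p/ (stop, 1) → /s/ (fricative, 2) does not fall → illicit
zbelr — violates constraint 1: syllable 1 coda /lr/: /l/ (liquid, 4) → /r/ (liquid, 4) does not fall → illicit
brzon — violates constraint 3: syllable 1 onset /brz/ has 3 consonants (> 2) → illicit
No form is licit → 0.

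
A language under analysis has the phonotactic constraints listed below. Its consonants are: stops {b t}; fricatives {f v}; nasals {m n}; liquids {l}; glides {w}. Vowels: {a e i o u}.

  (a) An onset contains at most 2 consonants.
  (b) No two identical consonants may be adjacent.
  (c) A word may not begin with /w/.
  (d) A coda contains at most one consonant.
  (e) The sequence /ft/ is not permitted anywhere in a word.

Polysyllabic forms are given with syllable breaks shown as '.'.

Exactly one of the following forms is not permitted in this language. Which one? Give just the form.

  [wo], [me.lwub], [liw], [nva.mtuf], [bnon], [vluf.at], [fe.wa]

[wo]

[wo] — violates constraint (c): word begins with /w/ → not permitted
[me.lwub] — σ1 onset /m/, coda /∅/ ok; σ2 onset /lw/ (2C), coda /b/ ok → permitted
[liw] — σ1 onset /l/, coda /w/ ok → permitted
[nva.mtuf] — σ1 onset /nv/ (2C), coda /∅/ ok; σ2 onset /mt/ (2C), coda /f/ ok → permitted
[bnon] — σ1 onset /bn/ (2C), coda /n/ ok → permitted
[vluf.at] — σ1 onset /vl/ (2C), coda /f/ ok; σ2 onset /∅/, coda /t/ ok → permitted
[fe.wa] — σ1 onset /f/, coda /∅/ ok; σ2 onset /w/, coda /∅/ ok → permitted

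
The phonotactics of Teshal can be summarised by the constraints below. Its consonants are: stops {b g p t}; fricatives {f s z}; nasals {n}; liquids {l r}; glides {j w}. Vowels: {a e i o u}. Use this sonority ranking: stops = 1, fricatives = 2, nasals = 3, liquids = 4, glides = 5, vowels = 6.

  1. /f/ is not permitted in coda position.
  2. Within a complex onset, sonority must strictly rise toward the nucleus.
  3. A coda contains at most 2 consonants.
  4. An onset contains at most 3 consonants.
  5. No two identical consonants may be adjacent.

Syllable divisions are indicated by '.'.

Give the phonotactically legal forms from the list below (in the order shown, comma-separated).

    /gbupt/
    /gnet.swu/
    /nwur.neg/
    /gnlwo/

/gbupt/ — violates constraint 2: syllable 1 onset /gb/: /g/ (stop, 1) → /b/ (stop, 1) does not rise → phonotactically illegal
/gnet.swu/ — σ1 onset /gn/ (1→3 rises), coda /t/ ok; σ2 onset /sw/ (2→5 rises), coda /∅/ ok → phonotactically legal
/nwur.neg/ — σ1 onset /nw/ (3→5 rises), coda /r/ ok; σ2 onset /n/, coda /g/ ok → phonotactically legal
/gnlwo/ — violates constraint 4: syllable 1 onset /gnlw/ has 4 consonants (> 3) → phonotactically illegal

/gnet.swu/, /nwur.neg/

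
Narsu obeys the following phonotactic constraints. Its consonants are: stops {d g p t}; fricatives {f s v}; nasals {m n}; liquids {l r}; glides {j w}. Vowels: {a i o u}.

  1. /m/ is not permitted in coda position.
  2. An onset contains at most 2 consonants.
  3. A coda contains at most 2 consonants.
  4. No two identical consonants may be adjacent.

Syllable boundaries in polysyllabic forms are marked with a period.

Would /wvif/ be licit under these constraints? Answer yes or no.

yes

/wvif/ — σ1 onset /wv/ (2C), coda /f/ ok → licit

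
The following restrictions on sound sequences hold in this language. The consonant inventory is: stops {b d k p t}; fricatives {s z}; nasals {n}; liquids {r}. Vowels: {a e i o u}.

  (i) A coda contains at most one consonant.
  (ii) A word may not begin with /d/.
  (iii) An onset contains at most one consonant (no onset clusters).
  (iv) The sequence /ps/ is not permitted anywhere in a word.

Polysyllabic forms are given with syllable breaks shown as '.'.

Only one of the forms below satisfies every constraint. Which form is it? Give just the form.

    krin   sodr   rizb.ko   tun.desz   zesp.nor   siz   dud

siz

krin — violates constraint (iii): syllable 1 onset /kr/ has 2 consonants (> 1) → illicit
sodr — violates constraint (i): syllable 1 coda /dr/ has 2 consonants (> 1) → illicit
rizb.ko — violates constraint (i): syllable 1 coda /zb/ has 2 consonants (> 1) → illicit
tun.desz — violates constraint (i): syllable 2 coda /sz/ has 2 consonants (> 1) → illicit
zesp.nor — violates constraint (i): syllable 1 coda /sp/ has 2 consonants (> 1) → illicit
siz — σ1 onset /s/, coda /z/ ok → licit
dud — violates constraint (ii): word begins with /d/ → illicit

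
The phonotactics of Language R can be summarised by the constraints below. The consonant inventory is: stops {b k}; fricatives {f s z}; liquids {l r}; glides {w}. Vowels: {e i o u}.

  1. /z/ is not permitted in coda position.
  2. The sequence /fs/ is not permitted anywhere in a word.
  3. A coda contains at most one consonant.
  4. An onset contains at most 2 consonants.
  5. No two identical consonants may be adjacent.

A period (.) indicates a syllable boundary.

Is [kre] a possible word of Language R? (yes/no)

[kre] — σ1 onset /kr/ (2C), coda /∅/ ok → permitted

yes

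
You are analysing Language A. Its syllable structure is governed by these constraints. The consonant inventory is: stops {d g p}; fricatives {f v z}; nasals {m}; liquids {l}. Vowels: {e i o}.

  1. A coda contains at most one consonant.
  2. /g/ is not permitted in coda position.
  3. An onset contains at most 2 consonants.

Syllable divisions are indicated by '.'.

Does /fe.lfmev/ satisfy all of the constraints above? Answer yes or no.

no

/fe.lfmev/ — violates constraint 3: syllable 2 onset /lfm/ has 3 consonants (> 2) → not permitted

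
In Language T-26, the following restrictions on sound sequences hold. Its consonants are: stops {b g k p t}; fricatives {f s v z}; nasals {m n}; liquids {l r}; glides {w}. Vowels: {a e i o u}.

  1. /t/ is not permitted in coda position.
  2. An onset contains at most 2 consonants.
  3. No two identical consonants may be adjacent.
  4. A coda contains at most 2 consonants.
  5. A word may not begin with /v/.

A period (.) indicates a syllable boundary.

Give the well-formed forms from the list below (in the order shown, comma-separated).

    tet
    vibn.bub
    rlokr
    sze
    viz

rlokr, sze

tet — violates constraint 1: syllable 1 coda contains /t/ → ill-formed
vibn.bub — violates constraint 5: word begins with /v/ → ill-formed
rlokr — σ1 onset /rl/ (2C), coda /kr/ (2C) ok → well-formed
sze — σ1 onset /sz/ (2C), coda /∅/ ok → well-formed
viz — violates constraint 5: word begins with /v/ → ill-formed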